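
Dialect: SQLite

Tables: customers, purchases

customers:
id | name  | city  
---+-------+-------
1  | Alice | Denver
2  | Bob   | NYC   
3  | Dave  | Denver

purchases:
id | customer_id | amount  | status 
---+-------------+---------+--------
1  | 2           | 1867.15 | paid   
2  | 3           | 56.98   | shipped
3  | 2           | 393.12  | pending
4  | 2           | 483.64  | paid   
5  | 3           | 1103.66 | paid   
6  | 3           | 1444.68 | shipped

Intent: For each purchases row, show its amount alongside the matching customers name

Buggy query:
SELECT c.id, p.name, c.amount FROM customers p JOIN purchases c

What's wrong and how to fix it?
Bug: Missing join condition: each purchases row is matched to all customers rows instead of just its own

Fix: Specify the join condition linking the foreign key to the parent id

Corrected query:
SELECT c.id, p.name, c.amount FROM customers p JOIN purchases c ON c.customer_id = p.id

Result:
id | name | amount 
---+------+--------
1  | Bob  | 1867.15
2  | Dave | 56.98  
3  | Bob  | 393.12 
4  | Bob  | 483.64 
5  | Dave | 1103.66
6  | Dave | 1444.68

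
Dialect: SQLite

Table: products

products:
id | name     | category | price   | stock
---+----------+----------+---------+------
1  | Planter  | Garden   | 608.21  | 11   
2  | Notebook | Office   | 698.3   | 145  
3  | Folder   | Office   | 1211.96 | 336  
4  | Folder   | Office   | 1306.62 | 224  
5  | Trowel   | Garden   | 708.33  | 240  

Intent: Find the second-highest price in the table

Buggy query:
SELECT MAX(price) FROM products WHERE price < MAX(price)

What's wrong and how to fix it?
Bug: MAX(price) on the right of the comparison is an aggregate-in-WHERE error

Fix: Compute the overall MAX in a subquery, then take MAX of rows below it

Corrected query:
SELECT MAX(price) FROM products WHERE price < (SELECT MAX(price) FROM products)

Result:
MAX(price)
----------
1211.96   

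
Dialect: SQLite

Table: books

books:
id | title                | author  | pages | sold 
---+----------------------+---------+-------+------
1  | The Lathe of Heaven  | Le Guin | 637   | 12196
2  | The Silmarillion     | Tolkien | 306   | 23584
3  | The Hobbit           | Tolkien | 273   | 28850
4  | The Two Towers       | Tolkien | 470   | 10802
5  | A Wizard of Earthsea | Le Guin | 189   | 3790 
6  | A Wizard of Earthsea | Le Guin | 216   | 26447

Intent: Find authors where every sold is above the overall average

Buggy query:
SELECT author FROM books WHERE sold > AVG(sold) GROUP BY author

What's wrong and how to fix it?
Bug: WHERE evaluates per row before aggregation, so AVG() is unavailable

Fix: Compute the overall average in a scalar subquery and compare each group's MIN against it in HAVING

Corrected query:
SELECT author FROM books GROUP BY author HAVING MIN(sold) > (SELECT AVG(sold) FROM books)

Result:
(no rows)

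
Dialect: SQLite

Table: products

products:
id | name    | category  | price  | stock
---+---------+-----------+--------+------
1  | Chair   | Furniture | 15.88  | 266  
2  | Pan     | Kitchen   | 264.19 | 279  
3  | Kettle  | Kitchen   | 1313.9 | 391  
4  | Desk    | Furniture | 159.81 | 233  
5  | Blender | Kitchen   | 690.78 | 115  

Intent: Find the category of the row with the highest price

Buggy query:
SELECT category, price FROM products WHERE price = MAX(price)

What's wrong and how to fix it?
Bug: MAX(price) is an aggregate and cannot be used directly in WHERE

Fix: Use a subquery: WHERE price = (SELECT MAX(price) FROM products)

Corrected query:
SELECT category, price FROM products WHERE price = (SELECT MAX(price) FROM products)

Result:
category | price 
---------+-------
Kitchen  | 1313.9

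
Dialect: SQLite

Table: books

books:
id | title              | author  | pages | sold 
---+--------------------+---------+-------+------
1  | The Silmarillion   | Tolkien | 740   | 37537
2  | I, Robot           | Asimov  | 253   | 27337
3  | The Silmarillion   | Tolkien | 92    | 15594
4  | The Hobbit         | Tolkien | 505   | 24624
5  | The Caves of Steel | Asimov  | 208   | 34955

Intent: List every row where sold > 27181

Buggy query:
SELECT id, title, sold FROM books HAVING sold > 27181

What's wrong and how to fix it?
Bug: This is a non-aggregate query (no GROUP BY, no aggregates), so in SQLite the HAVING clause is invalid here; a row-level condition belongs in WHERE

Fix: Replace HAVING with WHERE since the condition applies to individual rows

Corrected query:
SELECT id, title, sold FROM books WHERE sold > 27181

Result:
id | title              | sold 
---+--------------------+------
1  | The Silmarillion   | 37537
2  | I, Robot           | 27337
5  | The Caves of Steel | 34955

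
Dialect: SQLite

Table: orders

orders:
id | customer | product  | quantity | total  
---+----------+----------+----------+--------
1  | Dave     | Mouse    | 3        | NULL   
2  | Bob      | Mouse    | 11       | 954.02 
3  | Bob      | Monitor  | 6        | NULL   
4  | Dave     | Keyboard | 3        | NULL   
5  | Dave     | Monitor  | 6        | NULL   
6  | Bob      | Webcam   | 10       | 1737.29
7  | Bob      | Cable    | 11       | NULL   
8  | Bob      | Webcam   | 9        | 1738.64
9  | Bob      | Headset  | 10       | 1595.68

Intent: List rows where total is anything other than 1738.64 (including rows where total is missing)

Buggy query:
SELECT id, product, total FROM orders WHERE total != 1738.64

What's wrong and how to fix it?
Bug: Inequality against NULL is unknown, not true; rows with NULL are dropped

Fix: Handle NULL separately with IS NULL alongside the inequality

Corrected query:
SELECT id, product, total FROM orders WHERE total != 1738.64 OR total IS NULL

Result:
id | product  | total  
---+----------+--------
1  | Mouse    | NULL   
2  | Mouse    | 954.02 
3  | Monitor  | NULL   
4  | Keyboard | NULL   
5  | Monitor  | NULL   
6  | Webcam   | 1737.29
7  | Cable    | NULL   
9  | Headset  | 1595.68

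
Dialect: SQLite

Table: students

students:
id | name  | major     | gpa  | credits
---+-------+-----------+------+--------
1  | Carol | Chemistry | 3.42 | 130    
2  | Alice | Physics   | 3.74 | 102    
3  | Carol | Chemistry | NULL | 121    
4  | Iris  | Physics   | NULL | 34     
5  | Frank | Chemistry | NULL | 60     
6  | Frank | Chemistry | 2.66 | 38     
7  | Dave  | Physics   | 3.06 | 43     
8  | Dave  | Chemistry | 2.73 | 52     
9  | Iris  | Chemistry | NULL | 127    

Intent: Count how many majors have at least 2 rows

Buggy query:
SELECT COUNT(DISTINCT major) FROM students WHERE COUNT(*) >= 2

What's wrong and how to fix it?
Bug: COUNT(*) cannot appear in WHERE; the per-group count doesn't exist yet

Fix: Group first with HAVING COUNT(*) >= 2, then COUNT the resulting groups

Corrected query:
SELECT COUNT(*) FROM (SELECT major FROM students GROUP BY major HAVING COUNT(*) >= 2)

Result:
COUNT(*)
--------
2       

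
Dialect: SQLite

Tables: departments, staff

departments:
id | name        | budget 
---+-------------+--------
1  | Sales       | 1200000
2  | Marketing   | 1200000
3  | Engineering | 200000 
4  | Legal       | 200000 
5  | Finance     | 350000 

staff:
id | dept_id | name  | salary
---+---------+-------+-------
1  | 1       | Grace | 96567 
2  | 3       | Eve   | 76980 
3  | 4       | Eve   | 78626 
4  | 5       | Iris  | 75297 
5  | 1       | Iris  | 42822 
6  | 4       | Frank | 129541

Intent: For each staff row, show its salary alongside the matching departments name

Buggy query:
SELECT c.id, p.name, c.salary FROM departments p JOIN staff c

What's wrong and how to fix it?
Bug: Missing join condition: each staff row is matched to all departments rows instead of just its own

Fix: Specify the join condition linking the foreign key to the parent id

Corrected query:
SELECT c.id, p.name, c.salary FROM departments p JOIN staff c ON c.dept_id = p.id

Result:
id | name        | salary
---+-------------+-------
1  | Sales       | 96567 
2  | Engineering | 76980 
3  | Legal       | 78626 
4  | Finance     | 75297 
5  | Sales       | 42822 
6  | Legal       | 129541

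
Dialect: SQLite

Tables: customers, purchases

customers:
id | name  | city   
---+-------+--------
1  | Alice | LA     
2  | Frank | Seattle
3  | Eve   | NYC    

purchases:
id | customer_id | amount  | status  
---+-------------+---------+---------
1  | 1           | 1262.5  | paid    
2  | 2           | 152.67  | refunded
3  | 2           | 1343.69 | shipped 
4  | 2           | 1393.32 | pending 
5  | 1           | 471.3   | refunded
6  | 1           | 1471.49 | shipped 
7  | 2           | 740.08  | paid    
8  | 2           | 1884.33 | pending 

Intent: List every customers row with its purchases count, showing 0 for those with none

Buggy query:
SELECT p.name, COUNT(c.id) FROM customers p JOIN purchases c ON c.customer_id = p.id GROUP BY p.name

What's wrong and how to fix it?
Bug: An inner join excludes parents with zero children

Fix: Use LEFT JOIN so parents without children still appear (COUNT(c.id) gives 0)

Corrected query:
SELECT p.name, COUNT(c.id) FROM customers p LEFT JOIN purchases c ON c.customer_id = p.id GROUP BY p.name

Result:
name  | COUNT(c.id)
------+------------
Alice | 3          
Eve   | 0          
Frank | 5          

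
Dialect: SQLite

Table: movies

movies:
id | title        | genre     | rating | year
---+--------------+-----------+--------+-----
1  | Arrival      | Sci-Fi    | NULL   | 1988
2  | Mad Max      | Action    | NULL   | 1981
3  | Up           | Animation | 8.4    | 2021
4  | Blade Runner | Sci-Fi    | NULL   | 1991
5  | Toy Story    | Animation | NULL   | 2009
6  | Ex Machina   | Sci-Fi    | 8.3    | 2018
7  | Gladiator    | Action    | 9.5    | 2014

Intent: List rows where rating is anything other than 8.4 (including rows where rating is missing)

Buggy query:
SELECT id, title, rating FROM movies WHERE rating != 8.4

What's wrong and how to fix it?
Bug: Inequality against NULL is unknown, not true; rows with NULL are dropped

Fix: Add an explicit OR rating IS NULL to include the missing-value rows

Corrected query:
SELECT id, title, rating FROM movies WHERE rating != 8.4 OR rating IS NULL

Result:
id | title        | rating
---+--------------+-------
1  | Arrival      | NULL  
2  | Mad Max      | NULL  
4  | Blade Runner | NULL  
5  | Toy Story    | NULL  
6  | Ex Machina   | 8.3   
7  | Gladiator    | 9.5   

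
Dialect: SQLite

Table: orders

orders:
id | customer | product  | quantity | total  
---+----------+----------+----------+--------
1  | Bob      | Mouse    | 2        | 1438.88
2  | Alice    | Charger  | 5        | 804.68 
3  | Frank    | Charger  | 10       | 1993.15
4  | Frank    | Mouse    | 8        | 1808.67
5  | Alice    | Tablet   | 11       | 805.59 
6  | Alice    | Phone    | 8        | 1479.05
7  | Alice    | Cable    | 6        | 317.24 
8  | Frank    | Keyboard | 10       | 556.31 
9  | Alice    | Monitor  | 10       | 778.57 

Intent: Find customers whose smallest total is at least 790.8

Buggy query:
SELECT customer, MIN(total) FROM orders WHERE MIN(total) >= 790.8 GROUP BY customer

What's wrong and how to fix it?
Bug: MIN() in WHERE is a misuse of aggregate

Fix: Use HAVING for the per-group MIN condition

Corrected query:
SELECT customer, MIN(total) FROM orders GROUP BY customer HAVING MIN(total) >= 790.8

Result:
customer | MIN(total)
---------+-----------
Bob      | 1438.88   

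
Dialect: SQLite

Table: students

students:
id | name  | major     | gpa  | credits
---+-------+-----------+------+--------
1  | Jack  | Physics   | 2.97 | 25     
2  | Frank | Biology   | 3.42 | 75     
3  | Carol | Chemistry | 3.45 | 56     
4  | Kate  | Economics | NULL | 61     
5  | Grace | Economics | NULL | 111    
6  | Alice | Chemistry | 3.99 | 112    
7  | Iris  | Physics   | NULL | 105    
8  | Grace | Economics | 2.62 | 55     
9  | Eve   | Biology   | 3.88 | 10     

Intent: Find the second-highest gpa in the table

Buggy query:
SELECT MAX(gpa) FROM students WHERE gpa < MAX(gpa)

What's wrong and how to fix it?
Bug: The inner MAX is an aggregate inside WHERE, which is not allowed

Fix: Compute the overall MAX in a subquery, then take MAX of rows below it

Corrected query:
SELECT MAX(gpa) FROM students WHERE gpa < (SELECT MAX(gpa) FROM students)

Result:
MAX(gpa)
--------
3.88    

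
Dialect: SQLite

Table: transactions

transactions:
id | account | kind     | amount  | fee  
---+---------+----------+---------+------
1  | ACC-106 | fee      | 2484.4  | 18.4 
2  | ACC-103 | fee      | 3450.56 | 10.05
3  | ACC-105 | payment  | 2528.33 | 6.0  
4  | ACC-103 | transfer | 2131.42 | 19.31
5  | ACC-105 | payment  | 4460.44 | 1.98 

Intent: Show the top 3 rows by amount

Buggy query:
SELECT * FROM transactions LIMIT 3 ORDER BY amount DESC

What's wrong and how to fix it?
Bug: LIMIT must come after ORDER BY

Fix: Sort with ORDER BY, then apply LIMIT

Corrected query:
SELECT * FROM transactions ORDER BY amount DESC LIMIT 3

Result:
id | account | kind    | amount  | fee  
---+---------+---------+---------+------
5  | ACC-105 | payment | 4460.44 | 1.98 
2  | ACC-103 | fee     | 3450.56 | 10.05
3  | ACC-105 | payment | 2528.33 | 6    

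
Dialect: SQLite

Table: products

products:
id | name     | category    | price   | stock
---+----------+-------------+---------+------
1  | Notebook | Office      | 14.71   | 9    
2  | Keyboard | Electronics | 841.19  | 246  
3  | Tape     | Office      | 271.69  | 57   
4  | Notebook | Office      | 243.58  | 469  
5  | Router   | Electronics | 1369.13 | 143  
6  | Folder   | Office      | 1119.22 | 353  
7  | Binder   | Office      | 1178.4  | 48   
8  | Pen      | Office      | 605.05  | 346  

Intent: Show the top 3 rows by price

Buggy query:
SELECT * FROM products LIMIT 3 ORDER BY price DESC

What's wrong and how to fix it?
Bug: ORDER BY cannot follow LIMIT; LIMIT is the final clause

Fix: Swap the clauses: ORDER BY first, then LIMIT

Corrected query:
SELECT * FROM products ORDER BY price DESC LIMIT 3

Result:
id | name   | category    | price   | stock
---+--------+-------------+---------+------
5  | Router | Electronics | 1369.13 | 143  
7  | Binder | Office      | 1178.4  | 48   
6  | Folder | Office      | 1119.22 | 353  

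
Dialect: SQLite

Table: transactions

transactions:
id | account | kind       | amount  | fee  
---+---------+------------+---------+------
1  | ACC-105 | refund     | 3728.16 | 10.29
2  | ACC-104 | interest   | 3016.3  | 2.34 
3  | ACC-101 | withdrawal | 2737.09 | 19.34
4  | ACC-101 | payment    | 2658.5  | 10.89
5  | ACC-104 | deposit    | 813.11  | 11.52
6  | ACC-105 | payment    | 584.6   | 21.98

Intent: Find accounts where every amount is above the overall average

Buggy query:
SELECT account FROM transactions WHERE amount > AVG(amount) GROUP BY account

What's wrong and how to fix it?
Bug: WHERE evaluates per row before aggregation, so AVG() is unavailable

Fix: Compute the overall average in a scalar subquery and compare each group's MIN against it in HAVING

Corrected query:
SELECT account FROM transactions GROUP BY account HAVING MIN(amount) > (SELECT AVG(amount) FROM transactions)

Result:
account
-------
ACC-101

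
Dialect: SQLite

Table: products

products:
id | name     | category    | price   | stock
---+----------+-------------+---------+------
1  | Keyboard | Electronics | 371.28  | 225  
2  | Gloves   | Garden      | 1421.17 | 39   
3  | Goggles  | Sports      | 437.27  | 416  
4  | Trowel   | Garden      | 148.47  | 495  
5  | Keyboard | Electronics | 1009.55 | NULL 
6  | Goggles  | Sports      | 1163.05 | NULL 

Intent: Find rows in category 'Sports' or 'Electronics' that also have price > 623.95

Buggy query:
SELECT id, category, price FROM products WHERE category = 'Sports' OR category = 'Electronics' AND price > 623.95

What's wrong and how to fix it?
Bug: Without parentheses, AND is evaluated before OR, so the price filter only applies to the 'Electronics' branch

Fix: Add parentheses around the OR so the AND applies to both alternatives

Corrected query:
SELECT id, category, price FROM products WHERE (category = 'Sports' OR category = 'Electronics') AND price > 623.95

Result:
id | category    | price  
---+-------------+--------
5  | Electronics | 1009.55
6  | Sports      | 1163.05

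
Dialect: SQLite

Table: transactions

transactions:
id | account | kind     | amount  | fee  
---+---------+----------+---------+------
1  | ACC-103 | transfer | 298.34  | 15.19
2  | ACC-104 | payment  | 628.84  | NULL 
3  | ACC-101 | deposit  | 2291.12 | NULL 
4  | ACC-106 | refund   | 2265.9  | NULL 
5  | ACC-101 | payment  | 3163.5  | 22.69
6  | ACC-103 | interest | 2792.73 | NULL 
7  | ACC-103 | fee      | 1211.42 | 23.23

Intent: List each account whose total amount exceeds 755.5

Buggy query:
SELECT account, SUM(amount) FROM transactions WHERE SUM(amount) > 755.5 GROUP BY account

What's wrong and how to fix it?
Bug: WHERE runs before GROUP BY, so aggregates aren't available there

Fix: Move the aggregate condition to a HAVING clause

Corrected query:
SELECT account, SUM(amount) FROM transactions GROUP BY account HAVING SUM(amount) > 755.5

Result:
account | SUM(amount)
--------+------------
ACC-101 | 5454.62    
ACC-103 | 4302.49    
ACC-106 | 2265.9     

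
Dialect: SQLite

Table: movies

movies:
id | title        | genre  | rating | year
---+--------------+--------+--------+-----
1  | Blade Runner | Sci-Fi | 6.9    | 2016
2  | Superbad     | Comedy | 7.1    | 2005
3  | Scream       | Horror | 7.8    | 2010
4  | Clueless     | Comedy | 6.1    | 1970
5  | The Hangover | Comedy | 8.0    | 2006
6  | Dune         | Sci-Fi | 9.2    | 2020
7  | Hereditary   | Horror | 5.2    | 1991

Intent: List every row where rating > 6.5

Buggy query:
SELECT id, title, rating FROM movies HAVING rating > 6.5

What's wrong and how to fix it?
Bug: This is a non-aggregate query (no GROUP BY, no aggregates), so in SQLite the HAVING clause is invalid here; a row-level condition belongs in WHERE

Fix: Replace HAVING with WHERE since the condition applies to individual rows

Corrected query:
SELECT id, title, rating FROM movies WHERE rating > 6.5

Result:
id | title        | rating
---+--------------+-------
1  | Blade Runner | 6.9   
2  | Superbad     | 7.1   
3  | Scream       | 7.8   
5  | The Hangover | 8     
6  | Dune         | 9.2   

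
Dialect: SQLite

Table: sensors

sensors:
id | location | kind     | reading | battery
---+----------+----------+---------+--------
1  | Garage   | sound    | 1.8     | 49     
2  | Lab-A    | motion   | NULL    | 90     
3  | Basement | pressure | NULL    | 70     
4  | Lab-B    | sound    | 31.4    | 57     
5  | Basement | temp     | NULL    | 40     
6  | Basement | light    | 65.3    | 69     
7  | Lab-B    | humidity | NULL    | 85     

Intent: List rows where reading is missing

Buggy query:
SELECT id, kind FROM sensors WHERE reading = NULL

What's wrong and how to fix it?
Bug: '= NULL' is always unknown in SQL three-valued logic, so no rows match

Fix: Use IS NULL to test for NULL

Corrected query:
SELECT id, kind FROM sensors WHERE reading IS NULL

Result:
id | kind    
---+---------
2  | motion  
3  | pressure
5  | temp    
7  | humidity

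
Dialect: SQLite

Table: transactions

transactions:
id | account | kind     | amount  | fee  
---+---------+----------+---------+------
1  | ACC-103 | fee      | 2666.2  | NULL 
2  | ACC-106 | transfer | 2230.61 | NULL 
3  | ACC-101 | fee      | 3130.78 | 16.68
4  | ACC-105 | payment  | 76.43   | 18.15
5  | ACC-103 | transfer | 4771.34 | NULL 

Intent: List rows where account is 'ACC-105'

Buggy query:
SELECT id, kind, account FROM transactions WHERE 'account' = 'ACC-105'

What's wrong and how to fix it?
Bug: Single quotes denote string literals in SQL; the column name is being compared as a constant string

Fix: Remove the quotes around the column name (or use double quotes for an identifier)

Corrected query:
SELECT id, kind, account FROM transactions WHERE account = 'ACC-105'

Result:
id | kind    | account
---+---------+--------
4  | payment | ACC-105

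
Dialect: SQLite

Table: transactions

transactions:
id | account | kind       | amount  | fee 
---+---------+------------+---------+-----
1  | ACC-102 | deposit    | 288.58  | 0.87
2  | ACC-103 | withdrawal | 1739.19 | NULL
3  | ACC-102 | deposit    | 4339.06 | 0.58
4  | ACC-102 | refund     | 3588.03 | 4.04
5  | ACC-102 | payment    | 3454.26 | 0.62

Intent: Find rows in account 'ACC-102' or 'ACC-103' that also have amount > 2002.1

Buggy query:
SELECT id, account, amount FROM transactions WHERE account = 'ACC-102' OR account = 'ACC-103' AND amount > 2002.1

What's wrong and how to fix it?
Bug: AND binds tighter than OR, so this parses as account = 'ACC-102' OR (account = 'ACC-103' AND amount > 2002.1)

Fix: Add parentheses around the OR so the AND applies to both alternatives

Corrected query:
SELECT id, account, amount FROM transactions WHERE (account = 'ACC-102' OR account = 'ACC-103') AND amount > 2002.1

Result:
id | account | amount 
---+---------+--------
3  | ACC-102 | 4339.06
4  | ACC-102 | 3588.03
5  | ACC-102 | 3454.26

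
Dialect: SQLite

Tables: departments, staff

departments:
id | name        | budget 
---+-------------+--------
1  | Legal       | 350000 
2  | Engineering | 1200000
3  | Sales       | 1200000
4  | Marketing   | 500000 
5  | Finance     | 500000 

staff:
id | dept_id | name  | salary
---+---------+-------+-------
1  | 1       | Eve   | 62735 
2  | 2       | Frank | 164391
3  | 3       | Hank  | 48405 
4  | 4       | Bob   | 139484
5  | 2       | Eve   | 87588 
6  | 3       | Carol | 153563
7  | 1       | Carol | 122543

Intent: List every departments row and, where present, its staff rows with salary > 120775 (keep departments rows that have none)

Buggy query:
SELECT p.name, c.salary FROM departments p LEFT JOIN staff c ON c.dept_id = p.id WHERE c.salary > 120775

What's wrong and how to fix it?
Bug: Filtering c.salary in WHERE discards the NULL rows produced by LEFT JOIN, turning it into an inner join

Fix: Move the right-table condition into the ON clause so unmatched parents are kept

Corrected query:
SELECT p.name, c.salary FROM departments p LEFT JOIN staff c ON c.dept_id = p.id AND c.salary > 120775

Result:
name        | salary
------------+-------
Legal       | 122543
Engineering | 164391
Sales       | 153563
Marketing   | 139484
Finance     | NULL  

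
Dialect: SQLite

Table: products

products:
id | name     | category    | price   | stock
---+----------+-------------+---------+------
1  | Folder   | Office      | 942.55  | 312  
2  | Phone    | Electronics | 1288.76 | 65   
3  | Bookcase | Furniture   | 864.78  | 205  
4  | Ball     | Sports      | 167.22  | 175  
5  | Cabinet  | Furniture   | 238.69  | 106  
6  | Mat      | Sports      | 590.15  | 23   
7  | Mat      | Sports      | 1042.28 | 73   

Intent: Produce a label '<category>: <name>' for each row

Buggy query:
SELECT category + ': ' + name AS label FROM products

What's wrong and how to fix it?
Bug: '+' is numeric addition; on text columns SQLite converts them to 0 instead of concatenating

Fix: Replace + with || to concatenate text

Corrected query:
SELECT category || ': ' || name AS label FROM products

Result:
label              
-------------------
Office: Folder     
Electronics: Phone 
Furniture: Bookcase
Sports: Ball       
Furniture: Cabinet 
Sports: Mat        
Sports: Mat        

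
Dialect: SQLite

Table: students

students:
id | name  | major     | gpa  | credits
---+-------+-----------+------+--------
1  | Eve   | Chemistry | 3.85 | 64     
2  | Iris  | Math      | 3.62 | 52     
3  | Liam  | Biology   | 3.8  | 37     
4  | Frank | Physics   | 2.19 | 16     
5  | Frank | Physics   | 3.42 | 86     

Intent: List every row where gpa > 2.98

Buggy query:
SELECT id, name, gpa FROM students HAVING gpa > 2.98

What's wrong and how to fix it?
Bug: HAVING filters the output of aggregation, but this query has no GROUP BY and no aggregate functions, so SQLite rejects it (HAVING clause on a non-aggregate query); the condition here is per row

Fix: Use WHERE for row-level filtering

Corrected query:
SELECT id, name, gpa FROM students WHERE gpa > 2.98

Result:
id | name  | gpa 
---+-------+-----
1  | Eve   | 3.85
2  | Iris  | 3.62
3  | Liam  | 3.8 
5  | Frank | 3.42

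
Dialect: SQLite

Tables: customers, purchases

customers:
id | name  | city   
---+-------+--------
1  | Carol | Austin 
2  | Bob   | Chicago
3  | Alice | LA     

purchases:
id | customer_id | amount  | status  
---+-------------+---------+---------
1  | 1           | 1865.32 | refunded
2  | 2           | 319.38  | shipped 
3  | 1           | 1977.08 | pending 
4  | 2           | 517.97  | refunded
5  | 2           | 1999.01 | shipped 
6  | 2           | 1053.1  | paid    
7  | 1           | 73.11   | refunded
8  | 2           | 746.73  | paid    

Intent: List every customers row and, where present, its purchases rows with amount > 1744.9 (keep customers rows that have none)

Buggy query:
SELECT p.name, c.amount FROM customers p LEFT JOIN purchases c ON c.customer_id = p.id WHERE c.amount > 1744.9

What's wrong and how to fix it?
Bug: Filtering c.amount in WHERE discards the NULL rows produced by LEFT JOIN, turning it into an inner join

Fix: Put 'c.amount > 1744.9' in the JOIN's ON clause instead of WHERE

Corrected query:
SELECT p.name, c.amount FROM customers p LEFT JOIN purchases c ON c.customer_id = p.id AND c.amount > 1744.9

Result:
name  | amount 
------+--------
Carol | 1865.32
Carol | 1977.08
Bob   | 1999.01
Alice | NULL   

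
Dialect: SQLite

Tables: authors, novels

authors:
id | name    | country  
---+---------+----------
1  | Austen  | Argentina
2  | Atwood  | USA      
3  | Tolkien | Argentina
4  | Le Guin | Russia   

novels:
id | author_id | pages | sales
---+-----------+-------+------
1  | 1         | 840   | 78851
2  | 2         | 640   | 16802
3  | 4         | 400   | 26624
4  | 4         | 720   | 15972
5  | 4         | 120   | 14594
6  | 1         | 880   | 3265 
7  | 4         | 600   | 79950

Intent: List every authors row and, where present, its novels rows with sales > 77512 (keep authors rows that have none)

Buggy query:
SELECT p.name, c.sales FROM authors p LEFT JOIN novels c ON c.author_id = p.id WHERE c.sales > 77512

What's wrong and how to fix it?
Bug: Filtering c.sales in WHERE discards the NULL rows produced by LEFT JOIN, turning it into an inner join

Fix: Move the right-table condition into the ON clause so unmatched parents are kept

Corrected query:
SELECT p.name, c.sales FROM authors p LEFT JOIN novels c ON c.author_id = p.id AND c.sales > 77512

Result:
name    | sales
--------+------
Austen  | 78851
Atwood  | NULL 
Tolkien | NULL 
Le Guin | 79950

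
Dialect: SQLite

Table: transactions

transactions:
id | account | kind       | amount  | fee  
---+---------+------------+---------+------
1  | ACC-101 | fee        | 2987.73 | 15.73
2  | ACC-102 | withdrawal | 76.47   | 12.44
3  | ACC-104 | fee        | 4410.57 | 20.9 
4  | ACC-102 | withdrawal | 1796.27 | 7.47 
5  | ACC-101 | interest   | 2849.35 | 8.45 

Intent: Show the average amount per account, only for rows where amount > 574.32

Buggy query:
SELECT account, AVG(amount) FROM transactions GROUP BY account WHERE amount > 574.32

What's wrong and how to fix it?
Bug: Row-level WHERE must come before GROUP BY in the clause order

Fix: Place WHERE between FROM and GROUP BY

Corrected query:
SELECT account, AVG(amount) FROM transactions WHERE amount > 574.32 GROUP BY account

Result:
account | AVG(amount)
--------+------------
ACC-101 | 2918.54    
ACC-102 | 1796.27    
ACC-104 | 4410.57    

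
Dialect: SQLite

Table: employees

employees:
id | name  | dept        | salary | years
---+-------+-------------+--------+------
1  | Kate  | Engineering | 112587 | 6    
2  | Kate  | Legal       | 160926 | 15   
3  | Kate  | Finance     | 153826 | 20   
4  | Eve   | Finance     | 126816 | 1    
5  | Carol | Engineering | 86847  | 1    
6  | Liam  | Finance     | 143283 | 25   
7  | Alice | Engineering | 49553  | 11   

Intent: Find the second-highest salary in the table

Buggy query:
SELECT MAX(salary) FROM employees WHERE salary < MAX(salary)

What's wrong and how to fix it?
Bug: MAX(salary) on the right of the comparison is an aggregate-in-WHERE error

Fix: Put the inner MAX in a scalar subquery

Corrected query:
SELECT MAX(salary) FROM employees WHERE salary < (SELECT MAX(salary) FROM employees)

Result:
MAX(salary)
-----------
153826     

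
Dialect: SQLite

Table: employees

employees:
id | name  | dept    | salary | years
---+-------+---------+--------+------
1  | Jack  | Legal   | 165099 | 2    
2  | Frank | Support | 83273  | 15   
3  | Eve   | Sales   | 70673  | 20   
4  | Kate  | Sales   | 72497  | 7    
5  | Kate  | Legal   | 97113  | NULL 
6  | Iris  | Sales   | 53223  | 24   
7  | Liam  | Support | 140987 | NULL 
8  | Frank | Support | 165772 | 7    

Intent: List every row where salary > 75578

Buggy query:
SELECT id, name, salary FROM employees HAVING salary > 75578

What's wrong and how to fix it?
Bug: HAVING filters the output of aggregation, but this query has no GROUP BY and no aggregate functions, so SQLite rejects it (HAVING clause on a non-aggregate query); the condition here is per row

Fix: Use WHERE for row-level filtering

Corrected query:
SELECT id, name, salary FROM employees WHERE salary > 75578

Result:
id | name  | salary
---+-------+-------
1  | Jack  | 165099
2  | Frank | 83273 
5  | Kate  | 97113 
7  | Liam  | 140987
8  | Frank | 165772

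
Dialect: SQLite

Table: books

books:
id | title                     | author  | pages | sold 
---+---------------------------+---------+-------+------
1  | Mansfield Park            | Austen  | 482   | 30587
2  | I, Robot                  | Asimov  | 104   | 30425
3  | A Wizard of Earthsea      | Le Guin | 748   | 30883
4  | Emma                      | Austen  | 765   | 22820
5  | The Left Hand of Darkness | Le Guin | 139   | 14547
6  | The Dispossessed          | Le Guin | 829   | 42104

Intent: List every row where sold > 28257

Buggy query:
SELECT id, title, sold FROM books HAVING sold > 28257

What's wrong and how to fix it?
Bug: HAVING filters the output of aggregation, but this query has no GROUP BY and no aggregate functions, so SQLite rejects it (HAVING clause on a non-aggregate query); the condition here is per row

Fix: Replace HAVING with WHERE since the condition applies to individual rows

Corrected query:
SELECT id, title, sold FROM books WHERE sold > 28257

Result:
id | title                | sold 
---+----------------------+------
1  | Mansfield Park       | 30587
2  | I, Robot             | 30425
3  | A Wizard of Earthsea | 30883
6  | The Dispossessed     | 42104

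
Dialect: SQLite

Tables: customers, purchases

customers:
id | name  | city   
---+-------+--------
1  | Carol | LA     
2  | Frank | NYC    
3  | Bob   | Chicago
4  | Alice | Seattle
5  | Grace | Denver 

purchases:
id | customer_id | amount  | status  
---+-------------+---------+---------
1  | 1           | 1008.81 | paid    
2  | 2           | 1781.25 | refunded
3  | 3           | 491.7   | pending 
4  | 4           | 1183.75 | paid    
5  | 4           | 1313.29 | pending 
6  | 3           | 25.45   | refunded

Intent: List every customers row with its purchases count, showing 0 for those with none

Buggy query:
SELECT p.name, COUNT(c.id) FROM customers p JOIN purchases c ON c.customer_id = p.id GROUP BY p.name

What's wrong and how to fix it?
Bug: INNER JOIN drops customers rows that have no matching purchases rows

Fix: Use LEFT JOIN so parents without children still appear (COUNT(c.id) gives 0)

Corrected query:
SELECT p.name, COUNT(c.id) FROM customers p LEFT JOIN purchases c ON c.customer_id = p.id GROUP BY p.name

Result:
name  | COUNT(c.id)
------+------------
Alice | 2          
Bob   | 2          
Carol | 1          
Frank | 1          
Grace | 0          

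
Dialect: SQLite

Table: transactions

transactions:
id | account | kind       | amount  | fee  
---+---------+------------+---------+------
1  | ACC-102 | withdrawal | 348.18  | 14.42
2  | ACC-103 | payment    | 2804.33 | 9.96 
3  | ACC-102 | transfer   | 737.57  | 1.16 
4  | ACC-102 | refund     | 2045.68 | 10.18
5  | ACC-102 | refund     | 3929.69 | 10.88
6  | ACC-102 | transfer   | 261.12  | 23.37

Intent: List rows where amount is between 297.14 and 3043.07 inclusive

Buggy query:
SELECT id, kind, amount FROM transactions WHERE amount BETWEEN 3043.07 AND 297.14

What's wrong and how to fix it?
Bug: The bounds are reversed; BETWEEN a AND b requires a <= b to match anything

Fix: Swap the bounds so the smaller value comes first

Corrected query:
SELECT id, kind, amount FROM transactions WHERE amount BETWEEN 297.14 AND 3043.07

Result:
id | kind       | amount 
---+------------+--------
1  | withdrawal | 348.18 
2  | payment    | 2804.33
3  | transfer   | 737.57 
4  | refund     | 2045.68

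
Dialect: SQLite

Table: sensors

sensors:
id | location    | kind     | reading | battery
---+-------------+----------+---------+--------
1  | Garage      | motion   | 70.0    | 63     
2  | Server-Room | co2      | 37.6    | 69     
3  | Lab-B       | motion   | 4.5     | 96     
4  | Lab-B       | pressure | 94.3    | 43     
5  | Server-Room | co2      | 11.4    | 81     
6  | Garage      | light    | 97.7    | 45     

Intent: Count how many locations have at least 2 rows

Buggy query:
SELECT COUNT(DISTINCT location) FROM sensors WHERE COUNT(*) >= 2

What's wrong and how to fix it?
Bug: COUNT(*) cannot appear in WHERE; the per-group count doesn't exist yet

Fix: Use a subquery that GROUPs and filters with HAVING, then count its rows

Corrected query:
SELECT COUNT(*) FROM (SELECT location FROM sensors GROUP BY location HAVING COUNT(*) >= 2)

Result:
COUNT(*)
--------
3       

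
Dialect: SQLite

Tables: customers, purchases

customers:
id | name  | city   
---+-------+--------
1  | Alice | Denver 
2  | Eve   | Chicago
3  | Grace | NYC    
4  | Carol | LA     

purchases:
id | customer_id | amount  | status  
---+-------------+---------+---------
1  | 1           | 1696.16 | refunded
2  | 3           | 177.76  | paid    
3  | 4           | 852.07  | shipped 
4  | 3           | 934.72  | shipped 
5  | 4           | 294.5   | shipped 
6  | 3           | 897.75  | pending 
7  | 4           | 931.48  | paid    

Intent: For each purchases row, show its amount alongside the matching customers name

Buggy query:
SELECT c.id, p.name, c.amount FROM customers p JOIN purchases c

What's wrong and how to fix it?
Bug: Missing join condition: each purchases row is matched to all customers rows instead of just its own

Fix: Add ON c.customer_id = p.id to the JOIN

Corrected query:
SELECT c.id, p.name, c.amount FROM customers p JOIN purchases c ON c.customer_id = p.id

Result:
id | name  | amount 
---+-------+--------
1  | Alice | 1696.16
2  | Grace | 177.76 
3  | Carol | 852.07 
4  | Grace | 934.72 
5  | Carol | 294.5  
6  | Grace | 897.75 
7  | Carol | 931.48 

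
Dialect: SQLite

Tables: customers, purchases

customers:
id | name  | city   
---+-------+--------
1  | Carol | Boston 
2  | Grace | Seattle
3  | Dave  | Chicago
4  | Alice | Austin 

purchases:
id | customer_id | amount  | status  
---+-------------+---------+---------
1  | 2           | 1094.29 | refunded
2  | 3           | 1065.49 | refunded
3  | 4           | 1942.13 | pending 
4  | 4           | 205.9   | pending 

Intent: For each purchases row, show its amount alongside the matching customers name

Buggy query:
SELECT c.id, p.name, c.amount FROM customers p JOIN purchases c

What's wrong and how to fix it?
Bug: Missing join condition: each purchases row is matched to all customers rows instead of just its own

Fix: Add ON c.customer_id = p.id to the JOIN

Corrected query:
SELECT c.id, p.name, c.amount FROM customers p JOIN purchases c ON c.customer_id = p.id

Result:
id | name  | amount 
---+-------+--------
1  | Grace | 1094.29
2  | Dave  | 1065.49
3  | Alice | 1942.13
4  | Alice | 205.9  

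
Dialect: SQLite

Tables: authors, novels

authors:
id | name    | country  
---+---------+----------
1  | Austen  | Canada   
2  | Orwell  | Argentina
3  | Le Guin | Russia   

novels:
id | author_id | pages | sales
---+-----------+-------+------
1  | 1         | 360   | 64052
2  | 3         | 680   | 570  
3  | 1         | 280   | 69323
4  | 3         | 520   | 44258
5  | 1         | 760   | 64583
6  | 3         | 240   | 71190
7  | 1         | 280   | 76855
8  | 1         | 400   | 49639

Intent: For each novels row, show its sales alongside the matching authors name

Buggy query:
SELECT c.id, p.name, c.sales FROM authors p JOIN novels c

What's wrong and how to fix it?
Bug: Missing join condition: each novels row is matched to all authors rows instead of just its own

Fix: Add ON c.author_id = p.id to the JOIN

Corrected query:
SELECT c.id, p.name, c.sales FROM authors p JOIN novels c ON c.author_id = p.id

Result:
id | name    | sales
---+---------+------
1  | Austen  | 64052
2  | Le Guin | 570  
3  | Austen  | 69323
4  | Le Guin | 44258
5  | Austen  | 64583
6  | Le Guin | 71190
7  | Austen  | 76855
8  | Austen  | 49639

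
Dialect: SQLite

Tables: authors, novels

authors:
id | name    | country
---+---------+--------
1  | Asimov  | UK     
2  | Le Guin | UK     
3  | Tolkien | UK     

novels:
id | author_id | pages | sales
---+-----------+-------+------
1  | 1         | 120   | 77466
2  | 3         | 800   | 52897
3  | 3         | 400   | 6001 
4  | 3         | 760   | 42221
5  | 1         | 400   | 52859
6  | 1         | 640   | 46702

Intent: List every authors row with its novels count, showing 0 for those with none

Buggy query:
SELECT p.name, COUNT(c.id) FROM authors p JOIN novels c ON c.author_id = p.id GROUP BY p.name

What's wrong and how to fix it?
Bug: An inner join excludes parents with zero children

Fix: Switch to LEFT JOIN to retain unmatched parent rows

Corrected query:
SELECT p.name, COUNT(c.id) FROM authors p LEFT JOIN novels c ON c.author_id = p.id GROUP BY p.name

Result:
name    | COUNT(c.id)
--------+------------
Asimov  | 3          
Le Guin | 0          
Tolkien | 3          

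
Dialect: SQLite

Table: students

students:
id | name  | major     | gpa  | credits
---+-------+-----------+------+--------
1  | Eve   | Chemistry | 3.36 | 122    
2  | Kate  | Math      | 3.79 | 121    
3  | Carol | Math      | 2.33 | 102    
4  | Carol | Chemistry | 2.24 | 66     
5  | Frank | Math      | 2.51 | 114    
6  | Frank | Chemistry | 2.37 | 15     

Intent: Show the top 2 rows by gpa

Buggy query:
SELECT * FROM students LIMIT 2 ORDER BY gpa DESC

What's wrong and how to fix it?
Bug: ORDER BY cannot follow LIMIT; LIMIT is the final clause

Fix: Sort with ORDER BY, then apply LIMIT

Corrected query:
SELECT * FROM students ORDER BY gpa DESC LIMIT 2

Result:
id | name | major     | gpa  | credits
---+------+-----------+------+--------
2  | Kate | Math      | 3.79 | 121    
1  | Eve  | Chemistry | 3.36 | 122    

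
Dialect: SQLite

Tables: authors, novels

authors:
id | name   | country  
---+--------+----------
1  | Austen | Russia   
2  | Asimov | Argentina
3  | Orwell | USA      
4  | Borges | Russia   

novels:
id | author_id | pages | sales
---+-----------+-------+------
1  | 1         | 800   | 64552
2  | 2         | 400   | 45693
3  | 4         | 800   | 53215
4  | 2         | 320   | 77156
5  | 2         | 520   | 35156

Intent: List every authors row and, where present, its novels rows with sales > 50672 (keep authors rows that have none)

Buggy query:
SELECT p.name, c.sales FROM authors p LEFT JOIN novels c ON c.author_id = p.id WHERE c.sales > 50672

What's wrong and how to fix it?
Bug: Filtering c.sales in WHERE discards the NULL rows produced by LEFT JOIN, turning it into an inner join

Fix: Put 'c.sales > 50672' in the JOIN's ON clause instead of WHERE

Corrected query:
SELECT p.name, c.sales FROM authors p LEFT JOIN novels c ON c.author_id = p.id AND c.sales > 50672

Result:
name   | sales
-------+------
Austen | 64552
Asimov | 77156
Orwell | NULL 
Borges | 53215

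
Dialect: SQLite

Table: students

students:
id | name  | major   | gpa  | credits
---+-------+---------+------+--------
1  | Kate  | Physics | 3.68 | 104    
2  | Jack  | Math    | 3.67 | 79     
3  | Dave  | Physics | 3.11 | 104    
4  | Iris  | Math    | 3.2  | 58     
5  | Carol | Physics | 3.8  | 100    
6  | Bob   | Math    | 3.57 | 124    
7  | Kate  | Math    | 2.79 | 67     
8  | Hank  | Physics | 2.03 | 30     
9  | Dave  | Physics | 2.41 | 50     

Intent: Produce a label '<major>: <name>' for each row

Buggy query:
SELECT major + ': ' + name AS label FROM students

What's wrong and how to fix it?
Bug: SQLite uses || for string concatenation; + coerces text to numbers (yielding 0)

Fix: Replace + with || to concatenate text

Corrected query:
SELECT major || ': ' || name AS label FROM students

Result:
label         
--------------
Physics: Kate 
Math: Jack    
Physics: Dave 
Math: Iris    
Physics: Carol
Math: Bob     
Math: Kate    
Physics: Hank 
Physics: Dave 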